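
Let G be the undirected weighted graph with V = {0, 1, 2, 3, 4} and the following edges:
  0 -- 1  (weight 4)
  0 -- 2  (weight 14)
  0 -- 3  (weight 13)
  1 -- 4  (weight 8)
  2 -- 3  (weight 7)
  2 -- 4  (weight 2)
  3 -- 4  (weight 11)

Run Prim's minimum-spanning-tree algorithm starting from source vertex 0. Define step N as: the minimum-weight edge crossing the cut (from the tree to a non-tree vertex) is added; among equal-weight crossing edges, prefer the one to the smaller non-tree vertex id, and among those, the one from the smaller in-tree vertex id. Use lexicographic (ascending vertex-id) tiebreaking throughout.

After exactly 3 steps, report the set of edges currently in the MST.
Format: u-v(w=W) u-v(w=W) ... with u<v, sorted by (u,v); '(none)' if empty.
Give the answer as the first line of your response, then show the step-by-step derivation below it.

0-1(w=4) 1-4(w=8) 2-4(w=2)

step 1: add edge 0-1 (w=4); MST = {0-1(w=4)}
step 2: add edge 1-4 (w=8); MST = {0-1(w=4) 1-4(w=8)}
step 3: add edge 2-4 (w=2); MST = {0-1(w=4) 1-4(w=8) 2-4(w=2)}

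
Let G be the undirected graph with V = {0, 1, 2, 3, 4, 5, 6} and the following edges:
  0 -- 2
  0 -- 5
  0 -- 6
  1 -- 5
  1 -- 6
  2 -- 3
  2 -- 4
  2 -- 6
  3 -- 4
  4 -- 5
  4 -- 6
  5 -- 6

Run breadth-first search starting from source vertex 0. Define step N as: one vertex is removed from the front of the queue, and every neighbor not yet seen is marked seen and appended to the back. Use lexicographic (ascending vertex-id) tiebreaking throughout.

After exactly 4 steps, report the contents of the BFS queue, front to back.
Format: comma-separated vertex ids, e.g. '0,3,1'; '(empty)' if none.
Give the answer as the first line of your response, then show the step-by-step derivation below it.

3,4,1

step 1: dequeue 0; queue=[2,5,6]; order=0
step 2: dequeue 2; queue=[5,6,3,4]; order=0,2
step 3: dequeue 5; queue=[6,3,4,1]; order=0,2,5
step 4: dequeue 6; queue=[3,4,1]; order=0,2,5,6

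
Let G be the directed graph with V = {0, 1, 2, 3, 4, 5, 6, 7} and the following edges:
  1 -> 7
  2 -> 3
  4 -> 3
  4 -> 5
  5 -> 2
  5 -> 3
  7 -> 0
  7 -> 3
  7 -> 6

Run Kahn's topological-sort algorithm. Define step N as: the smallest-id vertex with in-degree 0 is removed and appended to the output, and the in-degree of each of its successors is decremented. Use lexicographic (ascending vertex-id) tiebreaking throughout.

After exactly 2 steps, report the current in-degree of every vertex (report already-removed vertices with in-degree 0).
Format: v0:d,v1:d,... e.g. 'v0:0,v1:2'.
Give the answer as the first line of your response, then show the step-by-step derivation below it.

v0:1,v1:0,v2:1,v3:3,v4:0,v5:0,v6:1,v7:0

step 1: output 1; order=[1]; indeg=(1,0,1,4,0,1,1,0)
step 2: output 4; order=[1,4]; indeg=(1,0,1,3,0,0,1,0)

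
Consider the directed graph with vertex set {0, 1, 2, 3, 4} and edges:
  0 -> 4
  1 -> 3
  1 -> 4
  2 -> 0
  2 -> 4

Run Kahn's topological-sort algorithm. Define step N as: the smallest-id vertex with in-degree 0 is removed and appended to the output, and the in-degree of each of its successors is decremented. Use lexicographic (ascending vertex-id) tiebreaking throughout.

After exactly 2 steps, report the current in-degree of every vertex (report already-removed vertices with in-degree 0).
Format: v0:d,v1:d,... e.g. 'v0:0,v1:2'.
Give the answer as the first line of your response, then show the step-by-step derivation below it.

v0:0,v1:0,v2:0,v3:0,v4:1

step 1: output 1; order=[1]; indeg=(1,0,0,0,2)
step 2: output 2; order=[1,2]; indeg=(0,0,0,0,1)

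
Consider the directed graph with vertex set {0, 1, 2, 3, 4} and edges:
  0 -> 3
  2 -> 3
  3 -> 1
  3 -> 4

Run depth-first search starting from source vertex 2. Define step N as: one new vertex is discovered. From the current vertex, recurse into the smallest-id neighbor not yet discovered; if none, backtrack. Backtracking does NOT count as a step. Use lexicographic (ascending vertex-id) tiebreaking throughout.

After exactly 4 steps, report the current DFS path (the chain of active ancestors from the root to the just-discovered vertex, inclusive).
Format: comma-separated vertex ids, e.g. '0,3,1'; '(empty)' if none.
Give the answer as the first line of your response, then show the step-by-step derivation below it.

2,3,4

step 1: discover 2; path=2; order=2
step 2: discover 3; path=2>3; order=2,3
step 3: discover 1; path=2>3>1; order=2,3,1
step 4: discover 4; path=2>3>4; order=2,3,1,4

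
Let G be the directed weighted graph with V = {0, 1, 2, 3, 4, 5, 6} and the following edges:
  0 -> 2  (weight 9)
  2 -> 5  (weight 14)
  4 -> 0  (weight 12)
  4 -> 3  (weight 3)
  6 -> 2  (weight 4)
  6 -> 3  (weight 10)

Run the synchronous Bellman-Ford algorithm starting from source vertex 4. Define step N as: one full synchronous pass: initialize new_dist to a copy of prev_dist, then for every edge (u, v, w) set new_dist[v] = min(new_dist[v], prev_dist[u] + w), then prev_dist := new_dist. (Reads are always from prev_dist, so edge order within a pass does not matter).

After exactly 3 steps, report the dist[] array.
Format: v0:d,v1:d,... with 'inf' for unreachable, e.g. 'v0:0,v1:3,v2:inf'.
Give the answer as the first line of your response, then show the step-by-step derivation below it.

v0:12,v1:inf,v2:21,v3:3,v4:0,v5:35,v6:inf

step 1: dist = v0:12,v1:inf,v2:inf,v3:3,v4:0,v5:inf,v6:inf
step 2: dist = v0:12,v1:inf,v2:21,v3:3,v4:0,v5:inf,v6:inf
step 3: dist = v0:12,v1:inf,v2:21,v3:3,v4:0,v5:35,v6:inf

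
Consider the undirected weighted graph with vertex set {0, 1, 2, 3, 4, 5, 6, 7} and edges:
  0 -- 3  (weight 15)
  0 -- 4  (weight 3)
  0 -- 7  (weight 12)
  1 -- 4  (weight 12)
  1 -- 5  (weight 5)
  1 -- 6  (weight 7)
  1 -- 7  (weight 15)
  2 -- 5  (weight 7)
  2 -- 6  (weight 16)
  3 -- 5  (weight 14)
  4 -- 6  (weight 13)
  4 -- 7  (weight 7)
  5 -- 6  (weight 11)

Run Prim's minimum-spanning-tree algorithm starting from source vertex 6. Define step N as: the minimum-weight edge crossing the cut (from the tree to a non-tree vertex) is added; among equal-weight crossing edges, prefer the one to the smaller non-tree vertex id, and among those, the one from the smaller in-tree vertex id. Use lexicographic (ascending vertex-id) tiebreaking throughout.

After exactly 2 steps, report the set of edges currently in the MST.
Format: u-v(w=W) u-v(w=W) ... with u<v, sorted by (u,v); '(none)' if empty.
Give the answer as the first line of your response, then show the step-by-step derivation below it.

1-5(w=5) 1-6(w=7)

step 1: add edge 1-6 (w=7); MST = {1-6(w=7)}
step 2: add edge 1-5 (w=5); MST = {1-5(w=5) 1-6(w=7)}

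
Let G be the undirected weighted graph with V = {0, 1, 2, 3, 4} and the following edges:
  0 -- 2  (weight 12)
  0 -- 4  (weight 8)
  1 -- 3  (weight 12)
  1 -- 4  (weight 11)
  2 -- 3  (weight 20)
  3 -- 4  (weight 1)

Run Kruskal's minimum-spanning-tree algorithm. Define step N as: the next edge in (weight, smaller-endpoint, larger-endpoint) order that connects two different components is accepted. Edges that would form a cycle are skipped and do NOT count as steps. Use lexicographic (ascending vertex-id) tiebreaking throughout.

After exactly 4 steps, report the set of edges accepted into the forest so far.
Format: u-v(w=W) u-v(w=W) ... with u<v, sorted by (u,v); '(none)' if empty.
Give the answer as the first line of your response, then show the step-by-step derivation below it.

0-2(w=12) 0-4(w=8) 1-4(w=11) 3-4(w=1)

step 1: add edge 3-4 (w=1); MST = {3-4(w=1)}
step 2: add edge 0-4 (w=8); MST = {0-4(w=8) 3-4(w=1)}
step 3: add edge 1-4 (w=11); MST = {0-4(w=8) 1-4(w=11) 3-4(w=1)}
step 4: add edge 0-2 (w=12); MST = {0-2(w=12) 0-4(w=8) 1-4(w=11) 3-4(w=1)}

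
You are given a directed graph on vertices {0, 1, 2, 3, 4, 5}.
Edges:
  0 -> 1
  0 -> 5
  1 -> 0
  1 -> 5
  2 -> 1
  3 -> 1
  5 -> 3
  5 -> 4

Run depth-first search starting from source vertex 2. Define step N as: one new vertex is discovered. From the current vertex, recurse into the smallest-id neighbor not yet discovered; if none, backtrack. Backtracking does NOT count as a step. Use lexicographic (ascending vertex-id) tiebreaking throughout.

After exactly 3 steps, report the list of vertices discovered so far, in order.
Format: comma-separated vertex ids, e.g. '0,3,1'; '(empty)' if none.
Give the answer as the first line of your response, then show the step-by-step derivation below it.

2,1,0

step 1: discover 2; path=2; order=2
step 2: discover 1; path=2>1; order=2,1
step 3: discover 0; path=2>1>0; order=2,1,0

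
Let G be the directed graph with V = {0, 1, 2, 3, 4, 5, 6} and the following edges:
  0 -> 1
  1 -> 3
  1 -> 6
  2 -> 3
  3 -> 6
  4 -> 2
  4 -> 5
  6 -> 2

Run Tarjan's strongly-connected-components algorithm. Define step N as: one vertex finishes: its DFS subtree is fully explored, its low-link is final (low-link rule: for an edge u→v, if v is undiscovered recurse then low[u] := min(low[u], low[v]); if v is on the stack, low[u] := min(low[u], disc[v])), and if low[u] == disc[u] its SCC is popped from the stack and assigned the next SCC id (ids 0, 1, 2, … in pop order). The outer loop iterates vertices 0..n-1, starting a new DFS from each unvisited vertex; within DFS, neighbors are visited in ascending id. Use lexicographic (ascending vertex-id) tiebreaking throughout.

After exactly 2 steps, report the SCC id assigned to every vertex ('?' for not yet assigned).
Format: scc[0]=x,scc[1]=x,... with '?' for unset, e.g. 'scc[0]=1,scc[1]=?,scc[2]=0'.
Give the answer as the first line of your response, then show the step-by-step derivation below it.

scc[0]=?,scc[1]=?,scc[2]=?,scc[3]=?,scc[4]=?,scc[5]=?,scc[6]=?

step 1: low=(low[0]=0,low[1]=1,low[2]=2,low[3]=2,low[4]=?,low[5]=?,low[6]=3); scc=(scc[0]=?,scc[1]=?,scc[2]=?,scc[3]=?,scc[4]=?,scc[5]=?,scc[6]=?)
step 2: low=(low[0]=0,low[1]=1,low[2]=2,low[3]=2,low[4]=?,low[5]=?,low[6]=2); scc=(scc[0]=?,scc[1]=?,scc[2]=?,scc[3]=?,scc[4]=?,scc[5]=?,scc[6]=?)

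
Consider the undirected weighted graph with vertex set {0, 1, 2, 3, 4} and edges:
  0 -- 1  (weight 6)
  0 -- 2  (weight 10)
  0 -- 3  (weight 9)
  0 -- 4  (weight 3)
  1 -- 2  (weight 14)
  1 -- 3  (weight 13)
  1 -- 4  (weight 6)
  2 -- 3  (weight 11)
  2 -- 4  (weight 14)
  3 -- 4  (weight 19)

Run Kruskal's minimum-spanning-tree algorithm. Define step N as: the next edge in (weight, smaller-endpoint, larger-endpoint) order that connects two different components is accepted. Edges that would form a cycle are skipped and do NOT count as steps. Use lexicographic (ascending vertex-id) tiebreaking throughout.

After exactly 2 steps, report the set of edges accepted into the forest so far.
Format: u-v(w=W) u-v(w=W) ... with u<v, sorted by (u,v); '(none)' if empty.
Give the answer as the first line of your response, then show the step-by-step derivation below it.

0-1(w=6) 0-4(w=3)

step 1: add edge 0-4 (w=3); MST = {0-4(w=3)}
step 2: add edge 0-1 (w=6); MST = {0-1(w=6) 0-4(w=3)}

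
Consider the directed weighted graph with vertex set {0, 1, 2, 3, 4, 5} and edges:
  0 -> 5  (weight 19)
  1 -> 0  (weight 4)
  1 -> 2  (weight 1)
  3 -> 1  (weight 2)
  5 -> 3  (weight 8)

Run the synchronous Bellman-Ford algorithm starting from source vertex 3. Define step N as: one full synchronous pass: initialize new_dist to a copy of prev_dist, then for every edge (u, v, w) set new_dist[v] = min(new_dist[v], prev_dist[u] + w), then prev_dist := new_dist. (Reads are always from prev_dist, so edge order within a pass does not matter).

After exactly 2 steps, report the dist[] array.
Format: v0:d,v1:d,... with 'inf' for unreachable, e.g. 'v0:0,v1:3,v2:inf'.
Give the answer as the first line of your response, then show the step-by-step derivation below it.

v0:6,v1:2,v2:3,v3:0,v4:inf,v5:inf

step 1: dist = v0:inf,v1:2,v2:inf,v3:0,v4:inf,v5:inf
step 2: dist = v0:6,v1:2,v2:3,v3:0,v4:inf,v5:inf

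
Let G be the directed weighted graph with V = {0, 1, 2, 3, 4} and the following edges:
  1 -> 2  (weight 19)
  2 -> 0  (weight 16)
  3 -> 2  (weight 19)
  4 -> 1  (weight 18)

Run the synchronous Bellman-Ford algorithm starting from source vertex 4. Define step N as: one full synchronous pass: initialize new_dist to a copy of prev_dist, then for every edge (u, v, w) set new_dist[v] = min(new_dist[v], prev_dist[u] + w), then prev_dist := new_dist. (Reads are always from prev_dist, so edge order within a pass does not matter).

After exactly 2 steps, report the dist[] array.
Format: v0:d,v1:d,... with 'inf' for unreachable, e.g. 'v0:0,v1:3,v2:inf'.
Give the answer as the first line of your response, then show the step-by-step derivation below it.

v0:inf,v1:18,v2:37,v3:inf,v4:0

step 1: dist = v0:inf,v1:18,v2:inf,v3:inf,v4:0
step 2: dist = v0:inf,v1:18,v2:37,v3:inf,v4:0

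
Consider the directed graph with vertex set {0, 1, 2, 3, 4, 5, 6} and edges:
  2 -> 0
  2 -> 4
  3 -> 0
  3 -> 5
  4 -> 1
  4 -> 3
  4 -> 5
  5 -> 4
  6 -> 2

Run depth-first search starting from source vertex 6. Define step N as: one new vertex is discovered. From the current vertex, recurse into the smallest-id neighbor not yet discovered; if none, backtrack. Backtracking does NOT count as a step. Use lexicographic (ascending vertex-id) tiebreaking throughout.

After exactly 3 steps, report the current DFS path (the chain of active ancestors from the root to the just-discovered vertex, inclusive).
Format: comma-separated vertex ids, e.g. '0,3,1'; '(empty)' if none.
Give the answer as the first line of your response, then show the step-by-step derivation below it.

6,2,0

step 1: discover 6; path=6; order=6
step 2: discover 2; path=6>2; order=6,2
step 3: discover 0; path=6>2>0; order=6,2,0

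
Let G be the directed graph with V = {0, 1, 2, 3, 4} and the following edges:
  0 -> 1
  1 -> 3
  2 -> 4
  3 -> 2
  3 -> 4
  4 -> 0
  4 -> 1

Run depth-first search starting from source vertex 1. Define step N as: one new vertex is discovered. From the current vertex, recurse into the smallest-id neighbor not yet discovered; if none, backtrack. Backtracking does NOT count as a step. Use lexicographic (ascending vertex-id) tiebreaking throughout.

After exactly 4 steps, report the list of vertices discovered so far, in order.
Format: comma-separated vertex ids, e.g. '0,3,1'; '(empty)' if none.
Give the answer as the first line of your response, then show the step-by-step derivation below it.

1,3,2,4

step 1: discover 1; path=1; order=1
step 2: discover 3; path=1>3; order=1,3
step 3: discover 2; path=1>3>2; order=1,3,2
step 4: discover 4; path=1>3>2>4; order=1,3,2,4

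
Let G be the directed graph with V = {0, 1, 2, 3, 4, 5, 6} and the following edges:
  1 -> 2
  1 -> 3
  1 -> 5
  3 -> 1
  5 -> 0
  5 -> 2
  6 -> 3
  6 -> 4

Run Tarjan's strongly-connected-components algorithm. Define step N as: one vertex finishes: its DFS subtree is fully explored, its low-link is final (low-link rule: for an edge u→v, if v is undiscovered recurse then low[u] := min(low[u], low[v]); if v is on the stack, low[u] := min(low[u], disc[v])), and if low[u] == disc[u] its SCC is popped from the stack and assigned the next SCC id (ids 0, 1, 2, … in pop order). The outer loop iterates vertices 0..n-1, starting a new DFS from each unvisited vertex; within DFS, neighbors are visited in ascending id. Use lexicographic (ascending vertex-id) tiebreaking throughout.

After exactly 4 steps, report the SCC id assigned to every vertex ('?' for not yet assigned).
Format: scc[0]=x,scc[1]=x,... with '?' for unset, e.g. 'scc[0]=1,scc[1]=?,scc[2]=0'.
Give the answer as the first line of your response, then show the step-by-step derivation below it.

scc[0]=0,scc[1]=?,scc[2]=1,scc[3]=?,scc[4]=?,scc[5]=2,scc[6]=?

step 1: low=(low[0]=0,low[1]=?,low[2]=?,low[3]=?,low[4]=?,low[5]=?,low[6]=?); scc=(scc[0]=0,scc[1]=?,scc[2]=?,scc[3]=?,scc[4]=?,scc[5]=?,scc[6]=?)
step 2: low=(low[0]=0,low[1]=1,low[2]=2,low[3]=?,low[4]=?,low[5]=?,low[6]=?); scc=(scc[0]=0,scc[1]=?,scc[2]=1,scc[3]=?,scc[4]=?,scc[5]=?,scc[6]=?)
step 3: low=(low[0]=0,low[1]=1,low[2]=2,low[3]=1,low[4]=?,low[5]=?,low[6]=?); scc=(scc[0]=0,scc[1]=?,scc[2]=1,scc[3]=?,scc[4]=?,scc[5]=?,scc[6]=?)
step 4: low=(low[0]=0,low[1]=1,low[2]=2,low[3]=1,low[4]=?,low[5]=4,low[6]=?); scc=(scc[0]=0,scc[1]=?,scc[2]=1,scc[3]=?,scc[4]=?,scc[5]=2,scc[6]=?)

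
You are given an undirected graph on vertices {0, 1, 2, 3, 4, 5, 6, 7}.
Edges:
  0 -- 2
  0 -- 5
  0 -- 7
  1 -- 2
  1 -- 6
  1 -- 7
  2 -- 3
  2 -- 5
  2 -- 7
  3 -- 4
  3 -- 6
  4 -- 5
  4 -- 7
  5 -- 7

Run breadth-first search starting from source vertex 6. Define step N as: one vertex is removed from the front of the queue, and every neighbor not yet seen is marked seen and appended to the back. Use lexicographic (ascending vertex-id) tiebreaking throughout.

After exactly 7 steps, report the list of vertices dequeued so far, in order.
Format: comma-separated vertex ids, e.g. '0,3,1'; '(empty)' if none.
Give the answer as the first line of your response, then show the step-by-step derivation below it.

6,1,3,2,7,4,0

step 1: dequeue 6; queue=[1,3]; order=6
step 2: dequeue 1; queue=[3,2,7]; order=6,1
step 3: dequeue 3; queue=[2,7,4]; order=6,1,3
step 4: dequeue 2; queue=[7,4,0,5]; order=6,1,3,2
step 5: dequeue 7; queue=[4,0,5]; order=6,1,3,2,7
step 6: dequeue 4; queue=[0,5]; order=6,1,3,2,7,4
step 7: dequeue 0; queue=[5]; order=6,1,3,2,7,4,0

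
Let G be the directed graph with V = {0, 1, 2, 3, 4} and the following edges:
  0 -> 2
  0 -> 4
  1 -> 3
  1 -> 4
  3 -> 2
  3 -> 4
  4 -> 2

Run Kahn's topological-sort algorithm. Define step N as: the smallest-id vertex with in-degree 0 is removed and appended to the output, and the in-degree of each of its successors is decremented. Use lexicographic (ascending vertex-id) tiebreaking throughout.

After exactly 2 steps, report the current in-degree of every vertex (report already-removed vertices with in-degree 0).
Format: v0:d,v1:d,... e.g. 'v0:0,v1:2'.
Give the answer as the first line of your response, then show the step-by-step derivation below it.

v0:0,v1:0,v2:2,v3:0,v4:1

step 1: output 0; order=[0]; indeg=(0,0,2,1,2)
step 2: output 1; order=[0,1]; indeg=(0,0,2,0,1)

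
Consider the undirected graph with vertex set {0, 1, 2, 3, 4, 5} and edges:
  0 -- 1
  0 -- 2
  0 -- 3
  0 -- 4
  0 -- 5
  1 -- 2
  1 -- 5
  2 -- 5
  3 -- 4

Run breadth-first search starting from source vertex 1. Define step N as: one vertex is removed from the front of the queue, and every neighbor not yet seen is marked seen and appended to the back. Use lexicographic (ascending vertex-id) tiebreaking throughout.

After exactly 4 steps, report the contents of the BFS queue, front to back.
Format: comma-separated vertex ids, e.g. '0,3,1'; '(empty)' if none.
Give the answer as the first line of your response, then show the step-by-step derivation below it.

3,4

step 1: dequeue 1; queue=[0,2,5]; order=1
step 2: dequeue 0; queue=[2,5,3,4]; order=1,0
step 3: dequeue 2; queue=[5,3,4]; order=1,0,2
step 4: dequeue 5; queue=[3,4]; order=1,0,2,5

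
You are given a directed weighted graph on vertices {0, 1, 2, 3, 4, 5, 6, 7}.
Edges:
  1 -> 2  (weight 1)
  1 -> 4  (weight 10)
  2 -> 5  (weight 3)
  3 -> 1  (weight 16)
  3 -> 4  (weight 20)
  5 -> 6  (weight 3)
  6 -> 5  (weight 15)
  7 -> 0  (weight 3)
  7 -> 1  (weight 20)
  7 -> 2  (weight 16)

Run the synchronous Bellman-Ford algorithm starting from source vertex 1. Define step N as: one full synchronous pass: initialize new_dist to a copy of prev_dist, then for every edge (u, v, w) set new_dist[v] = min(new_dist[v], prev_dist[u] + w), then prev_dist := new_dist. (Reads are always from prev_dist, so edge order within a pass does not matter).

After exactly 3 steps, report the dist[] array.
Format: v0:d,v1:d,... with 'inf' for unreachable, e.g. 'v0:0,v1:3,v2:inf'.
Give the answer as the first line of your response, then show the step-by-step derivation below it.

v0:inf,v1:0,v2:1,v3:inf,v4:10,v5:4,v6:7,v7:inf

step 1: dist = v0:inf,v1:0,v2:1,v3:inf,v4:10,v5:inf,v6:inf,v7:inf
step 2: dist = v0:inf,v1:0,v2:1,v3:inf,v4:10,v5:4,v6:inf,v7:inf
step 3: dist = v0:inf,v1:0,v2:1,v3:inf,v4:10,v5:4,v6:7,v7:inf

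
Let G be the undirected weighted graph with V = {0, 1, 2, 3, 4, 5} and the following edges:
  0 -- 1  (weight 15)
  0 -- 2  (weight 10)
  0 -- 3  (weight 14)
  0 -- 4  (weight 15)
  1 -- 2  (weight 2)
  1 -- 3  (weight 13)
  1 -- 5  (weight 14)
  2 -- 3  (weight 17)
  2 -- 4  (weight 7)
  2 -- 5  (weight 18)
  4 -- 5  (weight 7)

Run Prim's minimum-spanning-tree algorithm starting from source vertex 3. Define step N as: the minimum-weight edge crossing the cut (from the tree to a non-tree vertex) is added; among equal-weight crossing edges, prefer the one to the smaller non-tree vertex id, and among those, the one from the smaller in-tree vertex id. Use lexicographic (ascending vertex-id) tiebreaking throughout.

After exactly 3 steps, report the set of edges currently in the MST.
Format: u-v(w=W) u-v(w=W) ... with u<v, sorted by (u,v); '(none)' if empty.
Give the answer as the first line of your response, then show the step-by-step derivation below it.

1-2(w=2) 1-3(w=13) 2-4(w=7)

step 1: add edge 1-3 (w=13); MST = {1-3(w=13)}
step 2: add edge 1-2 (w=2); MST = {1-2(w=2) 1-3(w=13)}
step 3: add edge 2-4 (w=7); MST = {1-2(w=2) 1-3(w=13) 2-4(w=7)}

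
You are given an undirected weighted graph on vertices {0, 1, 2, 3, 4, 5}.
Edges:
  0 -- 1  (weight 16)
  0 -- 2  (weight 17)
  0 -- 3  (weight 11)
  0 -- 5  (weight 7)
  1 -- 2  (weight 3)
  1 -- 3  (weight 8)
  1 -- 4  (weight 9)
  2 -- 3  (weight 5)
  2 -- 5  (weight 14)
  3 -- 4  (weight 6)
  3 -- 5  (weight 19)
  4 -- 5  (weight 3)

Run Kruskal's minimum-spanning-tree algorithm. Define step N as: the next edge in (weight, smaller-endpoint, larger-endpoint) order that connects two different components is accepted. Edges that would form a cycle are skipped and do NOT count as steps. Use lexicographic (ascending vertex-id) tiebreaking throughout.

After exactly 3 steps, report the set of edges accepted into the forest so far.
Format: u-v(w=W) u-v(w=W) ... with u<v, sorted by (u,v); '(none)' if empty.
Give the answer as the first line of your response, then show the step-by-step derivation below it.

1-2(w=3) 2-3(w=5) 4-5(w=3)

step 1: add edge 1-2 (w=3); MST = {1-2(w=3)}
step 2: add edge 4-5 (w=3); MST = {1-2(w=3) 4-5(w=3)}
step 3: add edge 2-3 (w=5); MST = {1-2(w=3) 2-3(w=5) 4-5(w=3)}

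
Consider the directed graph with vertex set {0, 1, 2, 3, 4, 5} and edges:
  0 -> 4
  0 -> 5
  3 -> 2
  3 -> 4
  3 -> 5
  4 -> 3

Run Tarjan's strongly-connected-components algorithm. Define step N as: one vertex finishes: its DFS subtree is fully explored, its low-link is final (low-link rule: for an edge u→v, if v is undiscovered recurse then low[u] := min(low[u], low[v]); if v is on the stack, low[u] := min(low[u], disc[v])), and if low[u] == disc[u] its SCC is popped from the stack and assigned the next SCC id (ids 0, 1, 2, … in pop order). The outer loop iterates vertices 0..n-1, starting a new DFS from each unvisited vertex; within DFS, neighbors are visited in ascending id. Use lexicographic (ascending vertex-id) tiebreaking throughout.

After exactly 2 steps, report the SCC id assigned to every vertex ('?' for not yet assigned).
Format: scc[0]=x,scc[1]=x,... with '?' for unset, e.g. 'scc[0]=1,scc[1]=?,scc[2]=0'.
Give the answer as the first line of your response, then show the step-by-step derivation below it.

scc[0]=?,scc[1]=?,scc[2]=0,scc[3]=?,scc[4]=?,scc[5]=1

step 1: low=(low[0]=0,low[1]=?,low[2]=3,low[3]=2,low[4]=1,low[5]=?); scc=(scc[0]=?,scc[1]=?,scc[2]=0,scc[3]=?,scc[4]=?,scc[5]=?)
step 2: low=(low[0]=0,low[1]=?,low[2]=3,low[3]=1,low[4]=1,low[5]=4); scc=(scc[0]=?,scc[1]=?,scc[2]=0,scc[3]=?,scc[4]=?,scc[5]=1)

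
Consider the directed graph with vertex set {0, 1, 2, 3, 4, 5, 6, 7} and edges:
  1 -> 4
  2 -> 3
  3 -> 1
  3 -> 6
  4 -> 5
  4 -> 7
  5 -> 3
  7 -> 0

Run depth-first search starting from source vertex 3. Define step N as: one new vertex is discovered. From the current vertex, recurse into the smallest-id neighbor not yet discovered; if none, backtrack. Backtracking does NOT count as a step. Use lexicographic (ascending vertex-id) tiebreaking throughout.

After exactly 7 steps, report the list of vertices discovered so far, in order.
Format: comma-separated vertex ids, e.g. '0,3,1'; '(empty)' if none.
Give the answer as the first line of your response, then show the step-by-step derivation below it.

3,1,4,5,7,0,6

step 1: discover 3; path=3; order=3
step 2: discover 1; path=3>1; order=3,1
step 3: discover 4; path=3>1>4; order=3,1,4
step 4: discover 5; path=3>1>4>5; order=3,1,4,5
step 5: discover 7; path=3>1>4>7; order=3,1,4,5,7
step 6: discover 0; path=3>1>4>7>0; order=3,1,4,5,7,0
step 7: discover 6; path=3>6; order=3,1,4,5,7,0,6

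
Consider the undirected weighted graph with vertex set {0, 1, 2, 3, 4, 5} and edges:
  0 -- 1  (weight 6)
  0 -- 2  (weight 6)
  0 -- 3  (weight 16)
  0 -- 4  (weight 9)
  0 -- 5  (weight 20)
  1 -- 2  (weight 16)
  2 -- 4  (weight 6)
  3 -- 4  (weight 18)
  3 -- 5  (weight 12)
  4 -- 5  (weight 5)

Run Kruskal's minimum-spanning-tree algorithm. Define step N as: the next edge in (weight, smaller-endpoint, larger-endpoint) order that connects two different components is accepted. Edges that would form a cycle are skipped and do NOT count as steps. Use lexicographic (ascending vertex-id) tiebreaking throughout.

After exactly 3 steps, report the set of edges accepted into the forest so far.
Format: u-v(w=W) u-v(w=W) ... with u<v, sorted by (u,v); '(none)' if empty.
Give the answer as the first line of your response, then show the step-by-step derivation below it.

0-1(w=6) 0-2(w=6) 4-5(w=5)

step 1: add edge 4-5 (w=5); MST = {4-5(w=5)}
step 2: add edge 0-1 (w=6); MST = {0-1(w=6) 4-5(w=5)}
step 3: add edge 0-2 (w=6); MST = {0-1(w=6) 0-2(w=6) 4-5(w=5)}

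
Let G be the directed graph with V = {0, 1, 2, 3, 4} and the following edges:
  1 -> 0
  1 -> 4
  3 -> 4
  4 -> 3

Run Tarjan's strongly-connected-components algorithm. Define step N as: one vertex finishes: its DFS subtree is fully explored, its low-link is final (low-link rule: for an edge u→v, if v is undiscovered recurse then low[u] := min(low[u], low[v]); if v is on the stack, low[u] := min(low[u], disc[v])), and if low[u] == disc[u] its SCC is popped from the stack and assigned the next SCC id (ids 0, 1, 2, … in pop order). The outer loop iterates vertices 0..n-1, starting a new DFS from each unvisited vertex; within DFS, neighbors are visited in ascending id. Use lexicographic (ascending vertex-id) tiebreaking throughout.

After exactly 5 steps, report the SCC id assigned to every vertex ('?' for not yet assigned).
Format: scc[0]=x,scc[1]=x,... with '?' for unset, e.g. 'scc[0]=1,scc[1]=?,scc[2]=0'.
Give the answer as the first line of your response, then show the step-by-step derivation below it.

scc[0]=0,scc[1]=2,scc[2]=3,scc[3]=1,scc[4]=1

step 1: low=(low[0]=0,low[1]=?,low[2]=?,low[3]=?,low[4]=?); scc=(scc[0]=0,scc[1]=?,scc[2]=?,scc[3]=?,scc[4]=?)
step 2: low=(low[0]=0,low[1]=1,low[2]=?,low[3]=2,low[4]=2); scc=(scc[0]=0,scc[1]=?,scc[2]=?,scc[3]=?,scc[4]=?)
step 3: low=(low[0]=0,low[1]=1,low[2]=?,low[3]=2,low[4]=2); scc=(scc[0]=0,scc[1]=?,scc[2]=?,scc[3]=1,scc[4]=1)
step 4: low=(low[0]=0,low[1]=1,low[2]=?,low[3]=2,low[4]=2); scc=(scc[0]=0,scc[1]=2,scc[2]=?,scc[3]=1,scc[4]=1)
step 5: low=(low[0]=0,low[1]=1,low[2]=4,low[3]=2,low[4]=2); scc=(scc[0]=0,scc[1]=2,scc[2]=3,scc[3]=1,scc[4]=1)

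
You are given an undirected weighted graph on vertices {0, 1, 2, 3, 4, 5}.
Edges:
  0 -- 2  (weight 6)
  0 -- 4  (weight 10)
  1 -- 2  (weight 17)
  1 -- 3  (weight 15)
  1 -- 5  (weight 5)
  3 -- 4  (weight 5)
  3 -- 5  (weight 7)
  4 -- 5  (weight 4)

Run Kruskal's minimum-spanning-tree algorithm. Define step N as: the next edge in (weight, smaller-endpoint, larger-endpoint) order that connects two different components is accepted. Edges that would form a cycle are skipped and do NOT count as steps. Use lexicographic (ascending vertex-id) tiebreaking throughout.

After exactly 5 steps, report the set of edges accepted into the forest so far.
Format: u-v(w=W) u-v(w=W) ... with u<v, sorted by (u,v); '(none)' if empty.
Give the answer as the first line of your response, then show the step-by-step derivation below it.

0-2(w=6) 0-4(w=10) 1-5(w=5) 3-4(w=5) 4-5(w=4)

step 1: add edge 4-5 (w=4); MST = {4-5(w=4)}
step 2: add edge 1-5 (w=5); MST = {1-5(w=5) 4-5(w=4)}
step 3: add edge 3-4 (w=5); MST = {1-5(w=5) 3-4(w=5) 4-5(w=4)}
step 4: add edge 0-2 (w=6); MST = {0-2(w=6) 1-5(w=5) 3-4(w=5) 4-5(w=4)}
step 5: add edge 0-4 (w=10); MST = {0-2(w=6) 0-4(w=10) 1-5(w=5) 3-4(w=5) 4-5(w=4)}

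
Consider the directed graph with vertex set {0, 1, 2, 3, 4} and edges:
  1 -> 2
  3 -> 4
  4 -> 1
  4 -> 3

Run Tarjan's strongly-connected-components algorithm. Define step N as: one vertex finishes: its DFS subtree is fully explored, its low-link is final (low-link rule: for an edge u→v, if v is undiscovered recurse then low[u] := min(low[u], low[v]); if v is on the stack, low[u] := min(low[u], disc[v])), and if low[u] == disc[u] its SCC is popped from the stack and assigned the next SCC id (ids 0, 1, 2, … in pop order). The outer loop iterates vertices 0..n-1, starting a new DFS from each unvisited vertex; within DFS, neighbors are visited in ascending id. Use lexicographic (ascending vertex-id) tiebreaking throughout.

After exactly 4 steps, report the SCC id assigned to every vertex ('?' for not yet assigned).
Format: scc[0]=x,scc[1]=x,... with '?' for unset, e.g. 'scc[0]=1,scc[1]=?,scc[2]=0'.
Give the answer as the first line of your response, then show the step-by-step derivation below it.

scc[0]=0,scc[1]=2,scc[2]=1,scc[3]=?,scc[4]=?

step 1: low=(low[0]=0,low[1]=?,low[2]=?,low[3]=?,low[4]=?); scc=(scc[0]=0,scc[1]=?,scc[2]=?,scc[3]=?,scc[4]=?)
step 2: low=(low[0]=0,low[1]=1,low[2]=2,low[3]=?,low[4]=?); scc=(scc[0]=0,scc[1]=?,scc[2]=1,scc[3]=?,scc[4]=?)
step 3: low=(low[0]=0,low[1]=1,low[2]=2,low[3]=?,low[4]=?); scc=(scc[0]=0,scc[1]=2,scc[2]=1,scc[3]=?,scc[4]=?)
step 4: low=(low[0]=0,low[1]=1,low[2]=2,low[3]=3,low[4]=3); scc=(scc[0]=0,scc[1]=2,scc[2]=1,scc[3]=?,scc[4]=?)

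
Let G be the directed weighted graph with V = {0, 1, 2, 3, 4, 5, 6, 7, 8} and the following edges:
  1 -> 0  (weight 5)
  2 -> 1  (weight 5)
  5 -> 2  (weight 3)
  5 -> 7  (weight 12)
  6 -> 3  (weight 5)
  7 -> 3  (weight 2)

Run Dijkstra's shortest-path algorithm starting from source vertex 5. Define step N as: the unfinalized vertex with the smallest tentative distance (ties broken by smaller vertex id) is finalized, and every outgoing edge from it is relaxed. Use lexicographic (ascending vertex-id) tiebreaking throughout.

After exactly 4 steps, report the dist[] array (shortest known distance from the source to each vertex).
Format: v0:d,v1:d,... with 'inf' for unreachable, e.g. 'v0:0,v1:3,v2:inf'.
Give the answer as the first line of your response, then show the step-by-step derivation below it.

v0:13,v1:8,v2:3,v3:14,v4:inf,v5:0,v6:inf,v7:12,v8:inf

step 1: dist = v0:inf,v1:inf,v2:3,v3:inf,v4:inf,v5:0,v6:inf,v7:12,v8:inf
step 2: dist = v0:inf,v1:8,v2:3,v3:inf,v4:inf,v5:0,v6:inf,v7:12,v8:inf
step 3: dist = v0:13,v1:8,v2:3,v3:inf,v4:inf,v5:0,v6:inf,v7:12,v8:inf
step 4: dist = v0:13,v1:8,v2:3,v3:14,v4:inf,v5:0,v6:inf,v7:12,v8:inf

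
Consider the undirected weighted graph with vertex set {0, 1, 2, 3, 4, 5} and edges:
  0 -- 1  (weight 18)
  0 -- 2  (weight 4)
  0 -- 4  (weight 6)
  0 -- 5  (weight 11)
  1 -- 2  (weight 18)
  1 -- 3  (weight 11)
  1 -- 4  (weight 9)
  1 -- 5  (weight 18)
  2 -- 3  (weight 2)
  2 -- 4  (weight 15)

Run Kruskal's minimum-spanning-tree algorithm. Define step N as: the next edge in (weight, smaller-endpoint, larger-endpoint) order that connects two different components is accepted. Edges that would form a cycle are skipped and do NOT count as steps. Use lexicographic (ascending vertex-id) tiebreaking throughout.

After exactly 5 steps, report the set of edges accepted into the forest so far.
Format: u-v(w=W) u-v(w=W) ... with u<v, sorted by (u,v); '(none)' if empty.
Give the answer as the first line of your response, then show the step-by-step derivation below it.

0-2(w=4) 0-4(w=6) 0-5(w=11) 1-4(w=9) 2-3(w=2)

step 1: add edge 2-3 (w=2); MST = {2-3(w=2)}
step 2: add edge 0-2 (w=4); MST = {0-2(w=4) 2-3(w=2)}
step 3: add edge 0-4 (w=6); MST = {0-2(w=4) 0-4(w=6) 2-3(w=2)}
step 4: add edge 1-4 (w=9); MST = {0-2(w=4) 0-4(w=6) 1-4(w=9) 2-3(w=2)}
step 5: add edge 0-5 (w=11); MST = {0-2(w=4) 0-4(w=6) 0-5(w=11) 1-4(w=9) 2-3(w=2)}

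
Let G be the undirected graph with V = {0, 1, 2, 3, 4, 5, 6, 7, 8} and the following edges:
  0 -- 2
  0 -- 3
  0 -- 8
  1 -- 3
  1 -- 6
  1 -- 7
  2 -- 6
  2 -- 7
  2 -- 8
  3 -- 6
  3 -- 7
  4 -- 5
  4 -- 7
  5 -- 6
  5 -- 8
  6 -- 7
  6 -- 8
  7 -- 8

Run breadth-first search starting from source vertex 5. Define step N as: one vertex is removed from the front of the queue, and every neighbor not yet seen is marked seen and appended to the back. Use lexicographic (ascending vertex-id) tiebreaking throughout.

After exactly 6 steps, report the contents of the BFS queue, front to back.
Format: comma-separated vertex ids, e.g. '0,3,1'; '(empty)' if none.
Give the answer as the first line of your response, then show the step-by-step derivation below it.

2,3,0

step 1: dequeue 5; queue=[4,6,8]; order=5
step 2: dequeue 4; queue=[6,8,7]; order=5,4
step 3: dequeue 6; queue=[8,7,1,2,3]; order=5,4,6
step 4: dequeue 8; queue=[7,1,2,3,0]; order=5,4,6,8
step 5: dequeue 7; queue=[1,2,3,0]; order=5,4,6,8,7
step 6: dequeue 1; queue=[2,3,0]; order=5,4,6,8,7,1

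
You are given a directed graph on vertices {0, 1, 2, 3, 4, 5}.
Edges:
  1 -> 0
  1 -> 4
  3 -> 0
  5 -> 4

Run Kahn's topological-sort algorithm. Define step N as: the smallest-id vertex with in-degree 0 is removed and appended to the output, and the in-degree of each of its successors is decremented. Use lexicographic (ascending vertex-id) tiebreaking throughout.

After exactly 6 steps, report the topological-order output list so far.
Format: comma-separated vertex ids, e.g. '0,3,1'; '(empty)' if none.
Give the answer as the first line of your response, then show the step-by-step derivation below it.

1,2,3,0,5,4

step 1: output 1; order=[1]; indeg=(1,0,0,0,1,0)
step 2: output 2; order=[1,2]; indeg=(1,0,0,0,1,0)
step 3: output 3; order=[1,2,3]; indeg=(0,0,0,0,1,0)
step 4: output 0; order=[1,2,3,0]; indeg=(0,0,0,0,1,0)
step 5: output 5; order=[1,2,3,0,5]; indeg=(0,0,0,0,0,0)
step 6: output 4; order=[1,2,3,0,5,4]; indeg=(0,0,0,0,0,0)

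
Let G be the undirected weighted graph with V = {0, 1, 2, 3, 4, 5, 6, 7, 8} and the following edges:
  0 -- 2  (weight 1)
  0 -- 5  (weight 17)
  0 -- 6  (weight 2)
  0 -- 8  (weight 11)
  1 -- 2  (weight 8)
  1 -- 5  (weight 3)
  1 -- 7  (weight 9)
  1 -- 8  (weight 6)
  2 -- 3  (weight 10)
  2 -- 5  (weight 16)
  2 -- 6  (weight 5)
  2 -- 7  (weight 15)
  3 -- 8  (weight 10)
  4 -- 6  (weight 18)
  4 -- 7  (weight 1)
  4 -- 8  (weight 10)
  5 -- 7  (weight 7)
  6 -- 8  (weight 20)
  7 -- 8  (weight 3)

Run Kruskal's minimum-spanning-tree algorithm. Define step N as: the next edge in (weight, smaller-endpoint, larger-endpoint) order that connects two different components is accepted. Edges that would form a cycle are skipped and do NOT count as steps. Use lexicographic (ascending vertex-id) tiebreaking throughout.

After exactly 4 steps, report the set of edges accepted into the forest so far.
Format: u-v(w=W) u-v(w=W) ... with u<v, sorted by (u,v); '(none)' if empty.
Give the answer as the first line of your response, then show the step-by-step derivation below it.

0-2(w=1) 0-6(w=2) 1-5(w=3) 4-7(w=1)

step 1: add edge 0-2 (w=1); MST = {0-2(w=1)}
step 2: add edge 4-7 (w=1); MST = {0-2(w=1) 4-7(w=1)}
step 3: add edge 0-6 (w=2); MST = {0-2(w=1) 0-6(w=2) 4-7(w=1)}
step 4: add edge 1-5 (w=3); MST = {0-2(w=1) 0-6(w=2) 1-5(w=3) 4-7(w=1)}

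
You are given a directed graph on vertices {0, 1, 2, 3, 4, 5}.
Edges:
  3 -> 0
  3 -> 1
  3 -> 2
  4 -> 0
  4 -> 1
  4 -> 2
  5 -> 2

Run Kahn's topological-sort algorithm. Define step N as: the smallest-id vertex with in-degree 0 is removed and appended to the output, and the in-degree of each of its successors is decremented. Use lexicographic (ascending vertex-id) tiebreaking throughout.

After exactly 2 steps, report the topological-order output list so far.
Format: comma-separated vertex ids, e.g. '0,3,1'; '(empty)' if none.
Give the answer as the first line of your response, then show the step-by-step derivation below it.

3,4

step 1: output 3; order=[3]; indeg=(1,1,2,0,0,0)
step 2: output 4; order=[3,4]; indeg=(0,0,1,0,0,0)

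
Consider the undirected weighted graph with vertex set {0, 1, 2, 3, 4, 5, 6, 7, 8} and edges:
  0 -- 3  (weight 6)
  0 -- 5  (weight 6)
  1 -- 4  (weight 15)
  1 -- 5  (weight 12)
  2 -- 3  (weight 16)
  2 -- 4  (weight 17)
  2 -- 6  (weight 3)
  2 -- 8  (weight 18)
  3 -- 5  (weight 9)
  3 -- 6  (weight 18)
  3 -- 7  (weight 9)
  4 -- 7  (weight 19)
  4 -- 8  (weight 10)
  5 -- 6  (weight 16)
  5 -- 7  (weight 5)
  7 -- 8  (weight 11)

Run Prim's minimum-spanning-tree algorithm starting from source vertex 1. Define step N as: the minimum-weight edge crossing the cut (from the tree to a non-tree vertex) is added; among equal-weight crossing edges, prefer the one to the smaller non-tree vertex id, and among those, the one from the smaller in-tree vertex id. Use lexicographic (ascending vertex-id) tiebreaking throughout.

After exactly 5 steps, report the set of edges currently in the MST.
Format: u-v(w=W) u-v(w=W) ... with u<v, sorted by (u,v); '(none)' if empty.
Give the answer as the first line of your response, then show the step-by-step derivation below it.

0-3(w=6) 0-5(w=6) 1-5(w=12) 5-7(w=5) 7-8(w=11)

step 1: add edge 1-5 (w=12); MST = {1-5(w=12)}
step 2: add edge 5-7 (w=5); MST = {1-5(w=12) 5-7(w=5)}
step 3: add edge 0-5 (w=6); MST = {0-5(w=6) 1-5(w=12) 5-7(w=5)}
step 4: add edge 0-3 (w=6); MST = {0-3(w=6) 0-5(w=6) 1-5(w=12) 5-7(w=5)}
step 5: add edge 7-8 (w=11); MST = {0-3(w=6) 0-5(w=6) 1-5(w=12) 5-7(w=5) 7-8(w=11)}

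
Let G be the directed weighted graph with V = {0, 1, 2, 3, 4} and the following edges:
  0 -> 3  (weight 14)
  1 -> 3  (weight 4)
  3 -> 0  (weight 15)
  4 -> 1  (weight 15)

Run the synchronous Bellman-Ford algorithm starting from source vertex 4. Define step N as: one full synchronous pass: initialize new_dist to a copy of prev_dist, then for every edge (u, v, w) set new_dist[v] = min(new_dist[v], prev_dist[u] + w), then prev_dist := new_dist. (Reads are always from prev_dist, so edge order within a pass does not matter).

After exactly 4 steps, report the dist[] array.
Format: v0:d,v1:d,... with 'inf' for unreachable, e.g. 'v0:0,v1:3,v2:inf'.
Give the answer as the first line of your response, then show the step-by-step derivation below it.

v0:34,v1:15,v2:inf,v3:19,v4:0

step 1: dist = v0:inf,v1:15,v2:inf,v3:inf,v4:0
step 2: dist = v0:inf,v1:15,v2:inf,v3:19,v4:0
step 3: dist = v0:34,v1:15,v2:inf,v3:19,v4:0
step 4: dist = v0:34,v1:15,v2:inf,v3:19,v4:0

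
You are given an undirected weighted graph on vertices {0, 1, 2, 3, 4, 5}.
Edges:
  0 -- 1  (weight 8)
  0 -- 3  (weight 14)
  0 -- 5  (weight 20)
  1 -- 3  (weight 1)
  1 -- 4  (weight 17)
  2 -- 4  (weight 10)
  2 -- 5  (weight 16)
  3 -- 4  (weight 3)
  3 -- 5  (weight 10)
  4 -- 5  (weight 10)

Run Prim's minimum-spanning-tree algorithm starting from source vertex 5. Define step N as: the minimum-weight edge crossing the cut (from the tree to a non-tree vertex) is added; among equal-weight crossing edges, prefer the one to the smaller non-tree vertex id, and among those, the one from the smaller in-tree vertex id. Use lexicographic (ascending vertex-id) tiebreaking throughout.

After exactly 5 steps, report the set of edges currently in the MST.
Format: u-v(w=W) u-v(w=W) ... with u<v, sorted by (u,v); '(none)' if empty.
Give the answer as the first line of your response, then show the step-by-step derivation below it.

0-1(w=8) 1-3(w=1) 2-4(w=10) 3-4(w=3) 3-5(w=10)

step 1: add edge 3-5 (w=10); MST = {3-5(w=10)}
step 2: add edge 1-3 (w=1); MST = {1-3(w=1) 3-5(w=10)}
step 3: add edge 3-4 (w=3); MST = {1-3(w=1) 3-4(w=3) 3-5(w=10)}
step 4: add edge 0-1 (w=8); MST = {0-1(w=8) 1-3(w=1) 3-4(w=3) 3-5(w=10)}
step 5: add edge 2-4 (w=10); MST = {0-1(w=8) 1-3(w=1) 2-4(w=10) 3-4(w=3) 3-5(w=10)}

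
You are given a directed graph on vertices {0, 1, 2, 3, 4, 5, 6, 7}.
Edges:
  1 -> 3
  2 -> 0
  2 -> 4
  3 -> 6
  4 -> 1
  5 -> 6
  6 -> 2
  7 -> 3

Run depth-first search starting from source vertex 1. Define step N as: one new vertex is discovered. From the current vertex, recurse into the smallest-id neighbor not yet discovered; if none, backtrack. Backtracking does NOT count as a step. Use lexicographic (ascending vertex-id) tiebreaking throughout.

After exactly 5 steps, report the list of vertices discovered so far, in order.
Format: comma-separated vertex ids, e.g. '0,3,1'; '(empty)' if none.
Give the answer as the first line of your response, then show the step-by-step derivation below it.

1,3,6,2,0

step 1: discover 1; path=1; order=1
step 2: discover 3; path=1>3; order=1,3
step 3: discover 6; path=1>3>6; order=1,3,6
step 4: discover 2; path=1>3>6>2; order=1,3,6,2
step 5: discover 0; path=1>3>6>2>0; order=1,3,6,2,0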